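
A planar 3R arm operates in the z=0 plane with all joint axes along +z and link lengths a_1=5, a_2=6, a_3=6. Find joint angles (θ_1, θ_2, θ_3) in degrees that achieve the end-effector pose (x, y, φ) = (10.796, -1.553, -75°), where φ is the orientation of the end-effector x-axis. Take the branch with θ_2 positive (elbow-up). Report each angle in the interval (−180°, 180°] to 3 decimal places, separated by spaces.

wrist centre = target − a_3·(cos φ, sin φ) = (9.2431, 4.2426)
cos θ_2 = (103.4339−5²−6²)/(2·5·6) = 0.7072; θ_2 = 44.9899° (elbow-up)
β = atan2(4.2426,9.2431) = 24.6550°; ψ = atan2(4.2419,9.2434) = 24.6509°
θ_1 = β − ψ = 0.0041°
θ_3 = φ − θ_1 − θ_2 = -119.9940° (wrapped to (-180°,180°])

0.004 44.990 -119.994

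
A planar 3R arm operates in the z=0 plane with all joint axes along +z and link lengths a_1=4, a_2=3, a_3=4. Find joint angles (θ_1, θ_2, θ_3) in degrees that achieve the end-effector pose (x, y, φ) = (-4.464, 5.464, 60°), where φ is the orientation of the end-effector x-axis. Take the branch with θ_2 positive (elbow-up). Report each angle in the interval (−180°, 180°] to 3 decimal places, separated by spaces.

149.997 30.008 -120.005

wrist centre = target − a_3·(cos φ, sin φ) = (-6.4640, 1.9999)
cos θ_2 = (45.7829−4²−3²)/(2·4·3) = 0.8660; θ_2 = 30.0082° (elbow-up)
β = atan2(1.9999,-6.4640) = 162.8084°; ψ = atan2(1.5004,6.5979) = 12.8114°
θ_1 = β − ψ = 149.9971°
θ_3 = φ − θ_1 − θ_2 = -120.0053° (wrapped to (-180°,180°])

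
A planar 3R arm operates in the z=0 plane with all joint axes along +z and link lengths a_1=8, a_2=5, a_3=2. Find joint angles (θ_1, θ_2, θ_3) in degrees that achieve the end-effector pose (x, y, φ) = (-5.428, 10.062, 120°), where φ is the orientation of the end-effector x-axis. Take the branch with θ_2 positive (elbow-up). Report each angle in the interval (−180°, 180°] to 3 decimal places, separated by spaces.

85.988 90.003 -55.991

wrist centre = target − a_3·(cos φ, sin φ) = (-4.4280, 8.3299)
cos θ_2 = (88.9952−8²−5²)/(2·8·5) = -0.0001; θ_2 = 90.0034° (elbow-up)
β = atan2(8.3299,-4.4280) = 117.9940°; ψ = atan2(5.0000,7.9997) = 32.0063°
θ_1 = β − ψ = 85.9877°
θ_3 = φ − θ_1 − θ_2 = -55.9911° (wrapped to (-180°,180°])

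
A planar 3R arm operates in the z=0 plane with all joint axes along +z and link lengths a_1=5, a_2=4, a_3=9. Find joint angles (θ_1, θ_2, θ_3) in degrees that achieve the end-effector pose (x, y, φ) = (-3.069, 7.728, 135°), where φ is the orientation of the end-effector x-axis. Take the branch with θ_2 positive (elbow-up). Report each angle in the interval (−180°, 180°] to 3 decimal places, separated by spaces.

-29.995 134.997 29.999

wrist centre = target − a_3·(cos φ, sin φ) = (3.2950, 1.3640)
cos θ_2 = (12.7174−5²−4²)/(2·5·4) = -0.7071; θ_2 = 134.9967° (elbow-up)
β = atan2(1.3640,3.2950) = 22.4884°; ψ = atan2(2.8286,2.1717) = 52.4837°
θ_1 = β − ψ = -29.9952°
θ_3 = φ − θ_1 − θ_2 = 29.9985° (wrapped to (-180°,180°])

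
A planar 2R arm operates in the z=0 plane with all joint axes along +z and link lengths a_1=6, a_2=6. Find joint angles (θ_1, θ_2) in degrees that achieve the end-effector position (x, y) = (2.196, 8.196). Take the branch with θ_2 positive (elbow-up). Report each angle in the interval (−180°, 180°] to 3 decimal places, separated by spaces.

29.999 90.003

cos θ_2 = (71.9968−6²−6²)/(2·6·6) = -0.0000; θ_2 = 90.0025° (elbow-up)
β = atan2(8.1960,2.1960) = 75.0007°; ψ = atan2(6.0000,5.9997) = 45.0013°
θ_1 = β − ψ = 29.9995°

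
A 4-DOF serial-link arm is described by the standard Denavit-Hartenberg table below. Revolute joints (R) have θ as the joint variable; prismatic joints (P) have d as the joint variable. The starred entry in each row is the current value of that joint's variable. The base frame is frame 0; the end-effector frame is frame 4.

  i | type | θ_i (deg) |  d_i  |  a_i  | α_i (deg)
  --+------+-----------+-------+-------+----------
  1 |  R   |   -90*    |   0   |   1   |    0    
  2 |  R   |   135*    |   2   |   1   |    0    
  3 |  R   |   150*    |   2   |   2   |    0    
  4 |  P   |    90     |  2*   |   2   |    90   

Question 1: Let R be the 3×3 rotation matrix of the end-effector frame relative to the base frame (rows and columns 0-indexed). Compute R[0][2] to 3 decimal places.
End-effector z-axis (col 2 of R) = (-0.9659,-0.2588,0.0000)
R[0][2] = -0.9659

-0.966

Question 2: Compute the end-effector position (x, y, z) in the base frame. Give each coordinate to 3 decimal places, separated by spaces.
-0.707 -2.742 6.000

after link 1: o_1 = (0.0000, -1.0000, 0.0000)
after link 2: o_2 = (0.7071, -0.2929, 2.0000)
after link 3: o_3 = (-1.2247, -0.8105, 4.0000)
after link 4: o_4 = (-0.7071, -2.7424, 6.0000)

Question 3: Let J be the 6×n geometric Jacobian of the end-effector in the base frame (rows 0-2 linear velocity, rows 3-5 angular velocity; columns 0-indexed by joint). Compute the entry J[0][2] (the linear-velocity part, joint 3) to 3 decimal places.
axis z_2 = (0.0000,0.0000,1.0000); lever o_n−o_2 = (-1.4142,-2.4495,4.0000)
cross product → J_v[:, 2] = (2.4495,-1.4142,0.0000)
J_ω[:, 2] = z_2
entry J[0][2] = 2.4495

2.449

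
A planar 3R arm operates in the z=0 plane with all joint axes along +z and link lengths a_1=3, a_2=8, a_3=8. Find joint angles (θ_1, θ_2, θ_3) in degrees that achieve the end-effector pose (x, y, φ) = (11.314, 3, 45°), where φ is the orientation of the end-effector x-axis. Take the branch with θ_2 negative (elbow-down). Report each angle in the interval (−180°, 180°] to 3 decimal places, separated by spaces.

wrist centre = target − a_3·(cos φ, sin φ) = (5.6571, -2.6569)
cos θ_2 = (39.0622−3²−8²)/(2·3·8) = -0.7070; θ_2 = -134.9944° (elbow-down)
β = atan2(-2.6569,5.6571) = -25.1569°; ψ = atan2(-5.6574,-2.6563) = -115.1513°
θ_1 = β − ψ = 89.9944°
θ_3 = φ − θ_1 − θ_2 = 90.0000° (wrapped to (-180°,180°])

89.994 -134.994 90.000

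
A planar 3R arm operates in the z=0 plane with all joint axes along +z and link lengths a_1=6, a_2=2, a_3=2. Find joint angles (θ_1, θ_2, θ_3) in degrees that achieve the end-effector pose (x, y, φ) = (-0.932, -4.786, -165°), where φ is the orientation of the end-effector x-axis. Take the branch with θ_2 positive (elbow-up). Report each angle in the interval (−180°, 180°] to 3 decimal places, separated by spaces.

wrist centre = target − a_3·(cos φ, sin φ) = (0.9999, -4.2684)
cos θ_2 = (19.2186−6²−2²)/(2·6·2) = -0.8659; θ_2 = 149.9846° (elbow-up)
β = atan2(-4.2684,0.9999) = -76.8163°; ψ = atan2(1.0005,4.2682) = 13.1919°
θ_1 = β − ψ = -90.0082°
θ_3 = φ − θ_1 − θ_2 = 135.0236° (wrapped to (-180°,180°])

-90.008 149.985 135.024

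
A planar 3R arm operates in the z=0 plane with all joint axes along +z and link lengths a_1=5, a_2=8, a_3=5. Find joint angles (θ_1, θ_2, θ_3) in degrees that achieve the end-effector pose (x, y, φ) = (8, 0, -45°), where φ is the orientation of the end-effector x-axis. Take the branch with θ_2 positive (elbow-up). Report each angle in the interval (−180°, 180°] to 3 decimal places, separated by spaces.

wrist centre = target − a_3·(cos φ, sin φ) = (4.4645, 3.5355)
cos θ_2 = (32.4315−5²−8²)/(2·5·8) = -0.7071; θ_2 = 135.0000° (elbow-up)
β = atan2(3.5355,4.4645) = 38.3767°; ψ = atan2(5.6569,-0.6569) = 96.6233°
θ_1 = β − ψ = -58.2467°
θ_3 = φ − θ_1 − θ_2 = -121.7533° (wrapped to (-180°,180°])

-58.247 135.000 -121.753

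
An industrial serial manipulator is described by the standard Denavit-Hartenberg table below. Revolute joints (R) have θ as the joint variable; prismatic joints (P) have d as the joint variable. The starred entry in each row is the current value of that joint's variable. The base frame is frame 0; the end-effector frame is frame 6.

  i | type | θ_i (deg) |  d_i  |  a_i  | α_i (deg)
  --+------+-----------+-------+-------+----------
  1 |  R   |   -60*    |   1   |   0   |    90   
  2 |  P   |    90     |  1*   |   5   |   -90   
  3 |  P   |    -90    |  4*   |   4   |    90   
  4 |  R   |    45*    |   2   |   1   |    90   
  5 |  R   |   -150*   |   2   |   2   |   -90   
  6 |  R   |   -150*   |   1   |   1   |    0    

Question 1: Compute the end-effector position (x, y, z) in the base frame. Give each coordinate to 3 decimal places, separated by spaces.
after link 1: o_1 = (0.0000, 0.0000, 1.0000)
after link 2: o_2 = (-0.8660, -0.5000, 6.0000)
after link 3: o_3 = (-6.3301, 0.9641, 6.0000)
after link 4: o_4 = (-7.2961, 1.2229, 4.0000)
after link 5: o_5 = (-6.1407, -1.1572, 5.0000)
after link 6: o_6 = (-7.4775, -1.3167, 5.4330)

-7.477 -1.317 5.433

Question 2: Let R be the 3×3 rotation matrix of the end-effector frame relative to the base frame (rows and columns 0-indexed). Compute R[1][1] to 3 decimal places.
-0.949

End-effector y-axis (col 1 of R) = (0.1941,-0.9486,0.2500)
R[1][1] = -0.9486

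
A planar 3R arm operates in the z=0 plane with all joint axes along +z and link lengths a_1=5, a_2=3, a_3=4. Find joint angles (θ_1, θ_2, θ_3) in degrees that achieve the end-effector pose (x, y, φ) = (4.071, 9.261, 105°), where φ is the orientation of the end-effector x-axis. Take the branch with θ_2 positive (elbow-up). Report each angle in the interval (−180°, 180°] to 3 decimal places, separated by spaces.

wrist centre = target − a_3·(cos φ, sin φ) = (5.1063, 5.3973)
cos θ_2 = (55.2049−5²−3²)/(2·5·3) = 0.7068; θ_2 = 45.0225° (elbow-up)
β = atan2(5.3973,5.1063) = 46.5871°; ψ = atan2(2.1222,7.1205) = 16.5959°
θ_1 = β − ψ = 29.9912°
θ_3 = φ − θ_1 − θ_2 = 29.9863° (wrapped to (-180°,180°])

29.991 45.023 29.986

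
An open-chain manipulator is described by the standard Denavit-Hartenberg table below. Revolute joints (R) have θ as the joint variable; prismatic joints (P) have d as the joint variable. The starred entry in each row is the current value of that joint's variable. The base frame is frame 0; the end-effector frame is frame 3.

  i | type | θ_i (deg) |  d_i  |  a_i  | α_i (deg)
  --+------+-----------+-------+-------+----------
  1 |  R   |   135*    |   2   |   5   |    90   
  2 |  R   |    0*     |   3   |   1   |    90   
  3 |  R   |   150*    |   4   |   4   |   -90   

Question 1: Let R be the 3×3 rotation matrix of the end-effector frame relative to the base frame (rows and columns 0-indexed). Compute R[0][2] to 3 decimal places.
End-effector z-axis (col 2 of R) = (-0.2588,-0.9659,-0.0000)
R[0][2] = -0.2588

-0.259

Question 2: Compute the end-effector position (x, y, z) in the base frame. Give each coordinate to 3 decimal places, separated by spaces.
1.742 5.329 -2.000

after link 1: o_1 = (-3.5355, 3.5355, 2.0000)
after link 2: o_2 = (-2.1213, 6.3640, 2.0000)
after link 3: o_3 = (1.7424, 5.3287, -2.0000)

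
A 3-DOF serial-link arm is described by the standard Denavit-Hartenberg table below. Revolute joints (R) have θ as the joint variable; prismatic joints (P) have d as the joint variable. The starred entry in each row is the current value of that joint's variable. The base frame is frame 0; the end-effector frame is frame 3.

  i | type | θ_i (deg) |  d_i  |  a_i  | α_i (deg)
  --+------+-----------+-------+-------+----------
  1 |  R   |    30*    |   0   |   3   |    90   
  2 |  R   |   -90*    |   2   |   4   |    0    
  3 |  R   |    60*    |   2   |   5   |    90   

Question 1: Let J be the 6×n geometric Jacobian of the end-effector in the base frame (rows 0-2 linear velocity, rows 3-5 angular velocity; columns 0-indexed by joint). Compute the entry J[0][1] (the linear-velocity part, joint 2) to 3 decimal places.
axis z_1 = (0.5000,-0.8660,0.0000); lever o_n−o_1 = (5.7500,-1.2990,-6.5000)
cross product → J_v[:, 1] = (5.6292,3.2500,4.3301)
J_ω[:, 1] = z_1
entry J[0][1] = 5.6292

5.629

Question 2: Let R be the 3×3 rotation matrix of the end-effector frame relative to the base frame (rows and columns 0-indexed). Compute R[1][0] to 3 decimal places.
0.433

End-effector x-axis (col 0 of R) = (0.7500,0.4330,-0.5000)
R[1][0] = 0.4330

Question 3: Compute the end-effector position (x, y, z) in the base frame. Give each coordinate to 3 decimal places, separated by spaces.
after link 1: o_1 = (2.5981, 1.5000, 0.0000)
after link 2: o_2 = (3.5981, -0.2321, -4.0000)
after link 3: o_3 = (8.3481, 0.2010, -6.5000)

8.348 0.201 -6.500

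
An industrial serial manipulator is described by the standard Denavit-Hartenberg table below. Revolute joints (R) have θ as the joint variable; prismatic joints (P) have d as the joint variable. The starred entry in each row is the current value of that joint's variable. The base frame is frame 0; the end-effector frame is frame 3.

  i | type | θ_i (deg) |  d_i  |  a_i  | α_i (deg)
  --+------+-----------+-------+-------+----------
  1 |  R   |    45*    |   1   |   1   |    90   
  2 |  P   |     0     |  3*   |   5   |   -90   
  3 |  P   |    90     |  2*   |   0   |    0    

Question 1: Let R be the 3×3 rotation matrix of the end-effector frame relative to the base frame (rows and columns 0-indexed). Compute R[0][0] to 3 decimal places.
End-effector x-axis (col 0 of R) = (-0.7071,0.7071,0.0000)
R[0][0] = -0.7071

-0.707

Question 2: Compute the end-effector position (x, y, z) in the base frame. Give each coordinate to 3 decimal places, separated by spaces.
after link 1: o_1 = (0.7071, 0.7071, 1.0000)
after link 2: o_2 = (6.3640, 2.1213, 1.0000)
after link 3: o_3 = (6.3640, 2.1213, 3.0000)

6.364 2.121 3.000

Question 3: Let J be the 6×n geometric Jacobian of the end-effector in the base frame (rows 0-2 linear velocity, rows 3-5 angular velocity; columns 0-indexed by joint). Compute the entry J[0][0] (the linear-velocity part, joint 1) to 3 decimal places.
-2.121

axis z_0 = ẑ; lever o_n−o_0 = (6.3640,2.1213,3.0000)
cross product → J_v[:, 0] = (-2.1213,6.3640,0.0000)
J_ω[:, 0] = z_0
entry J[0][0] = -2.1213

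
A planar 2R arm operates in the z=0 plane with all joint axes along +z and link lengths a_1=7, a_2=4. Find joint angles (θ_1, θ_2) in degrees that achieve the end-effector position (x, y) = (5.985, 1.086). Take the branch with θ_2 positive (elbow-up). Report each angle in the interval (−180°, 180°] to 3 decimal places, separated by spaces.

cos θ_2 = (36.9996−7²−4²)/(2·7·4) = -0.5000; θ_2 = 120.0004° (elbow-up)
β = atan2(1.0860,5.9850) = 10.2846°; ψ = atan2(3.4641,5.0000) = 34.7150°
θ_1 = β − ψ = -24.4304°

-24.430 120.000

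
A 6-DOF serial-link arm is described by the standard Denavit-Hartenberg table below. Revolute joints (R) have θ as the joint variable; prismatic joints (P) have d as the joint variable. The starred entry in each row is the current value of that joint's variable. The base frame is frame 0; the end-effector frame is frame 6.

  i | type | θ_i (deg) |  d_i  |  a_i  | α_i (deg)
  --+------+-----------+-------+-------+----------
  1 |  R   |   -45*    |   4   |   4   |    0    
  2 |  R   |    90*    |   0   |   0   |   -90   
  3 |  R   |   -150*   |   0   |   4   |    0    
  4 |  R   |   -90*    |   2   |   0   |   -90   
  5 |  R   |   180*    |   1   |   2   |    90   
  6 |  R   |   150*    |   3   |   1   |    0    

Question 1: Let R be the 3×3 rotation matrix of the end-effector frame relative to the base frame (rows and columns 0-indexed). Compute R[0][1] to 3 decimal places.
End-effector y-axis (col 1 of R) = (0.3536,0.3536,-0.8660)
R[0][1] = 0.3536

0.354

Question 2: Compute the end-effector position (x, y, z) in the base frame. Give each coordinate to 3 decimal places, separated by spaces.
after link 1: o_1 = (2.8284, -2.8284, 4.0000)
after link 2: o_2 = (2.8284, -2.8284, 4.0000)
after link 3: o_3 = (0.3789, -5.2779, 6.0000)
after link 4: o_4 = (-1.0353, -3.8637, 6.0000)
after link 5: o_5 = (-0.9405, -3.7690, 8.2321)
after link 6: o_6 = (0.5684, -6.5027, 7.7321)

0.568 -6.503 7.732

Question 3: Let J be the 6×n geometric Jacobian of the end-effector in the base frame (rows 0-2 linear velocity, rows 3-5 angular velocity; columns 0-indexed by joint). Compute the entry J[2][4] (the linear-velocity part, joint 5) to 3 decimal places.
axis z_4 = (-0.6124,-0.6124,0.5000); lever o_n−o_4 = (1.6037,-2.6390,1.7321)
cross product → J_v[:, 4] = (0.2588,1.8625,2.5981)
J_ω[:, 4] = z_4
entry J[2][4] = 2.5981

2.598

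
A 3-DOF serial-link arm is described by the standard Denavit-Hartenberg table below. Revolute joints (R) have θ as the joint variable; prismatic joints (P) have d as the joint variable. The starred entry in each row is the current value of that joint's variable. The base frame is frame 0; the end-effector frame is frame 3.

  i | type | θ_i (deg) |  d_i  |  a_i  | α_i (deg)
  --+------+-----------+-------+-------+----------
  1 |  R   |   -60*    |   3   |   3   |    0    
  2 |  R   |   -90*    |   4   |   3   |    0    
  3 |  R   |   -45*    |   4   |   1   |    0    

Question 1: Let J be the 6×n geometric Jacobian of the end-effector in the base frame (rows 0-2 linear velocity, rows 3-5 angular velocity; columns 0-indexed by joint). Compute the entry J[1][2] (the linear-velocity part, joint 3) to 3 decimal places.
axis z_2 = (0.0000,0.0000,1.0000); lever o_n−o_2 = (-0.9659,0.2588,4.0000)
cross product → J_v[:, 2] = (-0.2588,-0.9659,0.0000)
J_ω[:, 2] = z_2
entry J[1][2] = -0.9659

-0.966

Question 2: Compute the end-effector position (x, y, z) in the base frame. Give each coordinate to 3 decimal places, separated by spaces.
after link 1: o_1 = (1.5000, -2.5981, 3.0000)
after link 2: o_2 = (-1.0981, -4.0981, 7.0000)
after link 3: o_3 = (-2.0640, -3.8393, 11.0000)

-2.064 -3.839 11.000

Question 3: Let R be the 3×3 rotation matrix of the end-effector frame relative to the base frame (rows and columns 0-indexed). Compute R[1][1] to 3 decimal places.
End-effector y-axis (col 1 of R) = (-0.2588,-0.9659,0.0000)
R[1][1] = -0.9659

-0.966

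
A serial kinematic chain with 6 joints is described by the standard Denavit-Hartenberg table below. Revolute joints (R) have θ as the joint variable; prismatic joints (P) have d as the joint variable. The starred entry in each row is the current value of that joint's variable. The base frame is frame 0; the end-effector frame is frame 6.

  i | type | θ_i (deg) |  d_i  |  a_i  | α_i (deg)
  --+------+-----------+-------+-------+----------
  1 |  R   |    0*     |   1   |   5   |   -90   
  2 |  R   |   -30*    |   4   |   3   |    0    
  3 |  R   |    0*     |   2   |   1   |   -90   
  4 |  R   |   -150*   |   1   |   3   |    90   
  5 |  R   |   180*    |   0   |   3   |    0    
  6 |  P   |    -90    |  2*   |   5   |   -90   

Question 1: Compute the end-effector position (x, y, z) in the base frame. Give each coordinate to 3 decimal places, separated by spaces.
10.598 4.268 -2.696

after link 1: o_1 = (5.0000, 0.0000, 1.0000)
after link 2: o_2 = (7.5981, 4.0000, 2.5000)
after link 3: o_3 = (8.4641, 6.0000, 3.0000)
after link 4: o_4 = (6.7141, 7.5000, 0.8349)
after link 5: o_5 = (8.9641, 6.0000, 2.1340)
after link 6: o_6 = (10.5981, 4.2679, -2.6962)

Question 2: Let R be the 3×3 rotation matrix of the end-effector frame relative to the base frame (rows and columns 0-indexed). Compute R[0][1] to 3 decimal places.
End-effector y-axis (col 1 of R) = (0.4330,0.8660,0.2500)
R[0][1] = 0.4330

0.433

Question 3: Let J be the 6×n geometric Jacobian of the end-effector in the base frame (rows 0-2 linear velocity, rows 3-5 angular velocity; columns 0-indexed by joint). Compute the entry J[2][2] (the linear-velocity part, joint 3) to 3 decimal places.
-3.000

axis z_2 = (0.0000,1.0000,0.0000); lever o_n−o_2 = (3.0000,0.2679,-5.1962)
cross product → J_v[:, 2] = (-5.1962,0.0000,-3.0000)
J_ω[:, 2] = z_2
entry J[2][2] = -3.0000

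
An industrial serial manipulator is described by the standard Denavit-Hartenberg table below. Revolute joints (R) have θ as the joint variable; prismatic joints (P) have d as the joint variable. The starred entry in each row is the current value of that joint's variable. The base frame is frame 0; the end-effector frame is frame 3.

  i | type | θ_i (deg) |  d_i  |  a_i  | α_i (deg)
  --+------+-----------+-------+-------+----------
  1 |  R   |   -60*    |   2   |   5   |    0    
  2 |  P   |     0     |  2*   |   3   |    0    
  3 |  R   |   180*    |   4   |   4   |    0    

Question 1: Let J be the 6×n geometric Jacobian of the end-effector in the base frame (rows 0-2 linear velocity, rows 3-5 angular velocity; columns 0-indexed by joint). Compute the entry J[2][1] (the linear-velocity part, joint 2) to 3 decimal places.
1.000

prismatic axis z_1 = (0.0000,0.0000,1.0000)
J_v[:, 1] = z_1; J_ω[:, 1] = (0,0,0)
entry J[2][1] = 1.0000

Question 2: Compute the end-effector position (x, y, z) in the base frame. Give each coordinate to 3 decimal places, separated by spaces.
after link 1: o_1 = (2.5000, -4.3301, 2.0000)
after link 2: o_2 = (4.0000, -6.9282, 4.0000)
after link 3: o_3 = (2.0000, -3.4641, 8.0000)

2.000 -3.464 8.000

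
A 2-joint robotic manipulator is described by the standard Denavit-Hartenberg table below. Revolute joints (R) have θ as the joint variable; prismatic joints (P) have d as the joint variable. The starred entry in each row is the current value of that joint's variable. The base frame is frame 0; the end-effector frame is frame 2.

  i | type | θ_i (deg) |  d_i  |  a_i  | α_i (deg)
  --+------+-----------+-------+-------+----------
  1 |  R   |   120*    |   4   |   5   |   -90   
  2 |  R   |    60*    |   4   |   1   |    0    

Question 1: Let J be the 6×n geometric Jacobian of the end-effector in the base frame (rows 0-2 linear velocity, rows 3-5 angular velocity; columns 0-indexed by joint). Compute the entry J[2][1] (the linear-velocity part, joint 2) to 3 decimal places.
axis z_1 = (-0.8660,-0.5000,0.0000); lever o_n−o_1 = (-3.7141,-1.5670,-0.8660)
cross product → J_v[:, 1] = (0.4330,-0.7500,-0.5000)
J_ω[:, 1] = z_1
entry J[2][1] = -0.5000

-0.500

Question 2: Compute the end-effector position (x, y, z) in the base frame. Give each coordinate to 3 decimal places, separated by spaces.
-6.214 2.763 3.134

after link 1: o_1 = (-2.5000, 4.3301, 4.0000)
after link 2: o_2 = (-6.2141, 2.7631, 3.1340)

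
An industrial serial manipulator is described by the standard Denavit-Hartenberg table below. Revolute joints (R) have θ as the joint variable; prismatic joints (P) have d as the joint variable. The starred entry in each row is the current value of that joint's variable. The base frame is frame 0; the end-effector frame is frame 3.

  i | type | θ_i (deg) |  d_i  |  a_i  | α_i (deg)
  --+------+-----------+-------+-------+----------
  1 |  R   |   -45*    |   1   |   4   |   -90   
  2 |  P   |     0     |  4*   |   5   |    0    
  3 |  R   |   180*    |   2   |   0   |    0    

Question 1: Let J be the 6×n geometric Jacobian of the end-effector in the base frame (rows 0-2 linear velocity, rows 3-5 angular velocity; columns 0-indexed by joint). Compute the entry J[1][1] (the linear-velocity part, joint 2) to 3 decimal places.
prismatic axis z_1 = (0.7071,0.7071,0.0000)
J_v[:, 1] = z_1; J_ω[:, 1] = (0,0,0)
entry J[1][1] = 0.7071

0.707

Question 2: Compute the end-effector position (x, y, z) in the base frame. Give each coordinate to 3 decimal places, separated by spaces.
after link 1: o_1 = (2.8284, -2.8284, 1.0000)
after link 2: o_2 = (9.1924, -3.5355, 1.0000)
after link 3: o_3 = (10.6066, -2.1213, 1.0000)

10.607 -2.121 1.000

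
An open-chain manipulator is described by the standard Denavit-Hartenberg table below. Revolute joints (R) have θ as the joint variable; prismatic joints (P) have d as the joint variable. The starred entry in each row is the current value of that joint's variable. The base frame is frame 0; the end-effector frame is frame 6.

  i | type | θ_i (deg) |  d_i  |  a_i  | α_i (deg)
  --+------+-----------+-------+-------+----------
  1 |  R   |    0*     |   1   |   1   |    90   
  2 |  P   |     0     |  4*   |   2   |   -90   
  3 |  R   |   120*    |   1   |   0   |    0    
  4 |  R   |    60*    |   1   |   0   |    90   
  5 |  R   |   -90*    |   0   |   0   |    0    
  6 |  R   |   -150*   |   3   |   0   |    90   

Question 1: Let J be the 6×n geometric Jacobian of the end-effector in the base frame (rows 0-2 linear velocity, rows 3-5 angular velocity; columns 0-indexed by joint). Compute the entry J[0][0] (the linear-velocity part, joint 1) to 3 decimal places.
1.000

axis z_0 = ẑ; lever o_n−o_0 = (3.0000,-1.0000,3.0000)
cross product → J_v[:, 0] = (1.0000,3.0000,-0.0000)
J_ω[:, 0] = z_0
entry J[0][0] = 1.0000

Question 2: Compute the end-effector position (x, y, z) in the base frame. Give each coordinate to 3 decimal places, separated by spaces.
after link 1: o_1 = (1.0000, 0.0000, 1.0000)
after link 2: o_2 = (3.0000, -4.0000, 1.0000)
after link 3: o_3 = (3.0000, -4.0000, 2.0000)
after link 4: o_4 = (3.0000, -4.0000, 3.0000)
after link 5: o_5 = (3.0000, -4.0000, 3.0000)
after link 6: o_6 = (3.0000, -1.0000, 3.0000)

3.000 -1.000 3.000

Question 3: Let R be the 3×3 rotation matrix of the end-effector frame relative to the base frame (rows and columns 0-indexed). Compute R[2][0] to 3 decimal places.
0.866

End-effector x-axis (col 0 of R) = (0.5000,-0.0000,0.8660)
R[2][0] = 0.8660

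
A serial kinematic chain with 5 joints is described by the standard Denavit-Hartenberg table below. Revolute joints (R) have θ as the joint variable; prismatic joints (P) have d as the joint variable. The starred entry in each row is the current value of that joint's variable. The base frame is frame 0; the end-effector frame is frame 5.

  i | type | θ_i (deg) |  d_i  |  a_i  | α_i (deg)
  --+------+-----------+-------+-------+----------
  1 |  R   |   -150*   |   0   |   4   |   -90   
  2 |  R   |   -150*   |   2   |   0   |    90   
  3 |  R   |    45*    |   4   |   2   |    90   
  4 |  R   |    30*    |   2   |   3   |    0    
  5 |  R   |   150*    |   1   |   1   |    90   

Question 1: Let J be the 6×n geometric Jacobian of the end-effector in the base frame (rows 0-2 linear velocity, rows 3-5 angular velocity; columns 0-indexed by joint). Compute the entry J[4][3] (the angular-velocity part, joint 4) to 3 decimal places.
0.919

axis z_3 = (0.1768,0.9186,0.3536); lever o_n−o_3 = (2.5924,2.6414,0.3266)
cross product → J_v[:, 3] = (-0.6338,0.8588,-1.9143)
J_ω[:, 3] = z_3
entry J[4][3] = 0.9186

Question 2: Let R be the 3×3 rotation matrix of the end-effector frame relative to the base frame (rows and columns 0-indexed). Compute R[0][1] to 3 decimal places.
0.177

End-effector y-axis (col 1 of R) = (0.1768,0.9186,0.3536)
R[0][1] = 0.1768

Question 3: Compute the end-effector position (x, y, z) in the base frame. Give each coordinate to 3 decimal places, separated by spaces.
after link 1: o_1 = (-3.4641, -2.0000, 0.0000)
after link 2: o_2 = (-2.4641, -3.7321, 0.0000)
after link 3: o_3 = (1.0357, -3.3444, -2.7570)
after link 4: o_4 = (4.3352, -1.9278, -2.4304)
after link 5: o_5 = (3.6281, -0.7031, -2.4304)

3.628 -0.703 -2.430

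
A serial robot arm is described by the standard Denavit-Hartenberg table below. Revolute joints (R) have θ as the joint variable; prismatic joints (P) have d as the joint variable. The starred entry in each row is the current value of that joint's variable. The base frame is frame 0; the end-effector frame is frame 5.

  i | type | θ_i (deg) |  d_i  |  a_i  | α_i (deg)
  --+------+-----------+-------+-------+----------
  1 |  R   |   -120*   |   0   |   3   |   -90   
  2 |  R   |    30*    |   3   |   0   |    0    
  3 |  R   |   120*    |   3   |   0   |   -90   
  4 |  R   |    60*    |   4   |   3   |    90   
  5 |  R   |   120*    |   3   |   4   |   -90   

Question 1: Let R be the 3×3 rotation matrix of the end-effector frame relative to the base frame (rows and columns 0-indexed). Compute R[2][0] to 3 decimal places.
0.875

End-effector x-axis (col 0 of R) = (0.4833,-0.0290,0.8750)
R[2][0] = 0.8750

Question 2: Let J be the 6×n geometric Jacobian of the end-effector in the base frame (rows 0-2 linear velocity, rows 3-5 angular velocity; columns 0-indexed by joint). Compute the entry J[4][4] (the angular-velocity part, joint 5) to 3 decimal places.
0.400

axis z_4 = (0.8080,0.3995,-0.4330); lever o_n−o_4 = (4.3571,1.0825,2.2010)
cross product → J_v[:, 4] = (1.3481,-3.6651,-0.8660)
J_ω[:, 4] = z_4
entry J[4][4] = 0.3995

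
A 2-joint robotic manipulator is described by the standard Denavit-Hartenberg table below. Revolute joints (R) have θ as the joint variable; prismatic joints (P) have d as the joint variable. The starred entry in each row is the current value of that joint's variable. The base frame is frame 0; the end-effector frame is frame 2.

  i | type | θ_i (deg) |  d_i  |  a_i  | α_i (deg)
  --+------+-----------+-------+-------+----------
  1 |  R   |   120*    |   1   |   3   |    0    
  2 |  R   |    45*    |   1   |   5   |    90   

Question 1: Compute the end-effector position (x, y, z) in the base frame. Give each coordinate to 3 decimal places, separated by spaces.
after link 1: o_1 = (-1.5000, 2.5981, 1.0000)
after link 2: o_2 = (-6.3296, 3.8922, 2.0000)

-6.330 3.892 2.000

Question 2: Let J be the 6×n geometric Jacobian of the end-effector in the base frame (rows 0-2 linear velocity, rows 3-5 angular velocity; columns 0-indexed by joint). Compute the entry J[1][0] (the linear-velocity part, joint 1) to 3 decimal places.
axis z_0 = ẑ; lever o_n−o_0 = (-6.3296,3.8922,2.0000)
cross product → J_v[:, 0] = (-3.8922,-6.3296,0.0000)
J_ω[:, 0] = z_0
entry J[1][0] = -6.3296

-6.330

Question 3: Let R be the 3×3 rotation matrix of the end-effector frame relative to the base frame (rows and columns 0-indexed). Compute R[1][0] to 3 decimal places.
End-effector x-axis (col 0 of R) = (-0.9659,0.2588,0.0000)
R[1][0] = 0.2588

0.259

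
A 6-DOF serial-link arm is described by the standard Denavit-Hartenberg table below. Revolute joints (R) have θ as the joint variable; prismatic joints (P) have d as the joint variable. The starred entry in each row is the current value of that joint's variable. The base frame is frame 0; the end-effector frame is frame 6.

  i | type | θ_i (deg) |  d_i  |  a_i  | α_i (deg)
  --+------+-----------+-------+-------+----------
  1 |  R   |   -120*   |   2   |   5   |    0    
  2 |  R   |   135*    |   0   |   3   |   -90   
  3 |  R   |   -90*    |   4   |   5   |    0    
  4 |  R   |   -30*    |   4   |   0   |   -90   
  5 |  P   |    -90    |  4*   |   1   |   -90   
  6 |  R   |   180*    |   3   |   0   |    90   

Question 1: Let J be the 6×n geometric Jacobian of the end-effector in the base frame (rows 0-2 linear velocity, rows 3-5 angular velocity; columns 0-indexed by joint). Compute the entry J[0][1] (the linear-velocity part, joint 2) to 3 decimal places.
axis z_1 = (0.0000,0.0000,1.0000); lever o_n−o_1 = (2.4656,9.9781,9.5981)
cross product → J_v[:, 1] = (-9.9781,2.4656,0.0000)
J_ω[:, 1] = z_1
entry J[0][1] = -9.9781

-9.978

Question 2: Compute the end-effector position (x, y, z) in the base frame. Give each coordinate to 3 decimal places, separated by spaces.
-0.034 5.648 11.598

after link 1: o_1 = (-2.5000, -4.3301, 2.0000)
after link 2: o_2 = (0.3978, -3.5537, 2.0000)
after link 3: o_3 = (-0.6375, 0.3100, 7.0000)
after link 4: o_4 = (-1.6728, 4.1737, 7.0000)
after link 5: o_5 = (1.4145, 6.0362, 9.0000)
after link 6: o_6 = (-0.0344, 5.6480, 11.5981)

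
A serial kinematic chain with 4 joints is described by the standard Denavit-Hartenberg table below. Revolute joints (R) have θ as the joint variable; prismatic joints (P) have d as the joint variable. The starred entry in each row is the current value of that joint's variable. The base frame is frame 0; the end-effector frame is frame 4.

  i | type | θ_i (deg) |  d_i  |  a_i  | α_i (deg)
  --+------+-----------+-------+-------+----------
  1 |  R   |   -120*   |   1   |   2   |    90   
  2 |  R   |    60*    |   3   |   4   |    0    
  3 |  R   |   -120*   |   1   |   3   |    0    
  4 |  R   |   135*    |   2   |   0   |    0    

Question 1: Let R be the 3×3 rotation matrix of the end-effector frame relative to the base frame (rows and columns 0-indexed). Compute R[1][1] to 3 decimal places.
0.837

End-effector y-axis (col 1 of R) = (0.4830,0.8365,0.2588)
R[1][1] = 0.8365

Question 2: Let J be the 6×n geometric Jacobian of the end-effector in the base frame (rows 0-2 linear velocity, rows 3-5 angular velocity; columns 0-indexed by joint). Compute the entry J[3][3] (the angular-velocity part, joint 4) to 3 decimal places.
axis z_3 = (-0.8660,0.5000,0.0000); lever o_n−o_3 = (-1.7321,1.0000,0.0000)
cross product → J_v[:, 3] = (0.0000,0.0000,0.0000)
J_ω[:, 3] = z_3
entry J[3][3] = -0.8660

-0.866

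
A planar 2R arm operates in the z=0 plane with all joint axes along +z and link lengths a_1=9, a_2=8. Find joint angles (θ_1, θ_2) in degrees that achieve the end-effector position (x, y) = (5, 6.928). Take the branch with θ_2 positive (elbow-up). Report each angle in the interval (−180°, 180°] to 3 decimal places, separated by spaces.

cos θ_2 = (72.9972−9²−8²)/(2·9·8) = -0.5000; θ_2 = 120.0013° (elbow-up)
β = atan2(6.9280,5.0000) = 54.1817°; ψ = atan2(6.9281,4.9998) = 54.1830°
θ_1 = β − ψ = -0.0013°

-0.001 120.001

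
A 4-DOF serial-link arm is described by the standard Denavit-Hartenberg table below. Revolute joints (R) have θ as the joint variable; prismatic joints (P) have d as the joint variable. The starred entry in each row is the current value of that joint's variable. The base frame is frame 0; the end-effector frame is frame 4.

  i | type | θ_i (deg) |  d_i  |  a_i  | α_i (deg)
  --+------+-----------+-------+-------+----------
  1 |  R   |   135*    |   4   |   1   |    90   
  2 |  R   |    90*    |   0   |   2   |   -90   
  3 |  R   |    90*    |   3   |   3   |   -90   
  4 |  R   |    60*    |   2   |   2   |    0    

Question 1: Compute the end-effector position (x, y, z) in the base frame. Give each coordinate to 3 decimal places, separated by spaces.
after link 1: o_1 = (-0.7071, 0.7071, 4.0000)
after link 2: o_2 = (-0.7071, 0.7071, 6.0000)
after link 3: o_3 = (-0.7071, -3.5355, 6.0000)
after link 4: o_4 = (-2.6390, -3.0179, 4.0000)

-2.639 -3.018 4.000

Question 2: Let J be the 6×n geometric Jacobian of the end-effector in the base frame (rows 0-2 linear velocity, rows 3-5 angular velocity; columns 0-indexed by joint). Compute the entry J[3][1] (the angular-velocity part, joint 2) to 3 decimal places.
0.707

axis z_1 = (0.7071,0.7071,0.0000); lever o_n−o_1 = (-1.9319,-3.7250,0.0000)
cross product → J_v[:, 1] = (0.0000,-0.0000,-1.2679)
J_ω[:, 1] = z_1
entry J[3][1] = 0.7071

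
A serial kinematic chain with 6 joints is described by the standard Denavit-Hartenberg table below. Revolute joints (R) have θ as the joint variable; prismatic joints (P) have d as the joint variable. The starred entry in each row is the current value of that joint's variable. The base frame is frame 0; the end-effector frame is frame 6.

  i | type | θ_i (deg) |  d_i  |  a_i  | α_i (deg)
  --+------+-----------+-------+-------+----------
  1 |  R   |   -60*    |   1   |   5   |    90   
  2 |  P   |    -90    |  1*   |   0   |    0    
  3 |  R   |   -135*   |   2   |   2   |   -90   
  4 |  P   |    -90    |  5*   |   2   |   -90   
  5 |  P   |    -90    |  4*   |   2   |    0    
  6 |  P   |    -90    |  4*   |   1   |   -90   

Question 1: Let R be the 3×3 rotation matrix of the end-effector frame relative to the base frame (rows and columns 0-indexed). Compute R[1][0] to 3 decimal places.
0.500

End-effector x-axis (col 0 of R) = (0.8660,0.5000,-0.0000)
R[1][0] = 0.5000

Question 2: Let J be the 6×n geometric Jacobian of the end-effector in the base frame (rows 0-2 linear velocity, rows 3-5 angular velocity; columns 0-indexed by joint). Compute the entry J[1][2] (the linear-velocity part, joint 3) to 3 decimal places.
1.837

axis z_2 = (-0.8660,-0.5000,0.0000); lever o_n−o_2 = (-8.6085,8.9103,2.1213)
cross product → J_v[:, 2] = (-1.0607,1.8371,-12.0208)
J_ω[:, 2] = z_2
entry J[1][2] = 1.8371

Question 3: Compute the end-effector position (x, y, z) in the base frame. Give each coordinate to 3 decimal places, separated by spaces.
-6.975 4.080 3.121

after link 1: o_1 = (2.5000, -4.3301, 1.0000)
after link 2: o_2 = (1.6340, -4.8301, 1.0000)
after link 3: o_3 = (-0.8052, -4.6054, 2.4142)
after link 4: o_4 = (-4.3050, -2.5435, -1.1213)
after link 5: o_5 = (-6.4263, 1.1307, 0.2929)
after link 6: o_6 = (-6.9745, 4.0802, 3.1213)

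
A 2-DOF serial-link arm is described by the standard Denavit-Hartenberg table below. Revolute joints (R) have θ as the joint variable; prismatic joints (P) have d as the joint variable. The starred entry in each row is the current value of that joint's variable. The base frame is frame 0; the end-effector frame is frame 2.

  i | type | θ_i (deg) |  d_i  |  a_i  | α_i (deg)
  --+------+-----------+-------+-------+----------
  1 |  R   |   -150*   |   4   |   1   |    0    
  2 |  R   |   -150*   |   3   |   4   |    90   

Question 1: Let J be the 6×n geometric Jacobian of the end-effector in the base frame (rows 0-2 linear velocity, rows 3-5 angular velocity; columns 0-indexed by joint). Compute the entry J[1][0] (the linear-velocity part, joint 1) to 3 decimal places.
axis z_0 = ẑ; lever o_n−o_0 = (1.1340,2.9641,7.0000)
cross product → J_v[:, 0] = (-2.9641,1.1340,0.0000)
J_ω[:, 0] = z_0
entry J[1][0] = 1.1340

1.134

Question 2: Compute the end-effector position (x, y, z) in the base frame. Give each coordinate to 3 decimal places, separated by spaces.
1.134 2.964 7.000

after link 1: o_1 = (-0.8660, -0.5000, 4.0000)
after link 2: o_2 = (1.1340, 2.9641, 7.0000)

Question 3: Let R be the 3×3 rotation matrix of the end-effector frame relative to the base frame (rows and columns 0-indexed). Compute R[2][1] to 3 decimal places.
1.000

End-effector y-axis (col 1 of R) = (-0.0000,0.0000,1.0000)
R[2][1] = 1.0000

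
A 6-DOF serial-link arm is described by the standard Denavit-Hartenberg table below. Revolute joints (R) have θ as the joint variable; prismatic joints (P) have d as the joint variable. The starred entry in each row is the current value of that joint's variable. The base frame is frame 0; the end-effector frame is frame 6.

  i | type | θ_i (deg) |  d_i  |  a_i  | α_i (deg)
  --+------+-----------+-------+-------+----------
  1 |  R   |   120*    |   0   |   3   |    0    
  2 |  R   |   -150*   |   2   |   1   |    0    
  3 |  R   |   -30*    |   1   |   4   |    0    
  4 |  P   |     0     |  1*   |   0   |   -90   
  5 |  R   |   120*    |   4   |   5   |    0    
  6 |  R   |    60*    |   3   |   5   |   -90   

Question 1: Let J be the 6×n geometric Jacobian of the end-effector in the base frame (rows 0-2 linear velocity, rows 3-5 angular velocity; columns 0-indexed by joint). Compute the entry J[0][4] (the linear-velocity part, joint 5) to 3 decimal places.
axis z_4 = (0.8660,0.5000,0.0000); lever o_n−o_4 = (2.3122,9.9952,-4.3301)
cross product → J_v[:, 4] = (-2.1651,3.7500,7.5000)
J_ω[:, 4] = z_4
entry J[0][4] = -2.1651

-2.165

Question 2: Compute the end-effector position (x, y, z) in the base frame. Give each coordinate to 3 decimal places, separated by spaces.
after link 1: o_1 = (-1.5000, 2.5981, 0.0000)
after link 2: o_2 = (-0.6340, 2.0981, 2.0000)
after link 3: o_3 = (1.3660, -1.3660, 3.0000)
after link 4: o_4 = (1.3660, -1.3660, 4.0000)
after link 5: o_5 = (3.5801, 2.7990, -0.3301)
after link 6: o_6 = (3.6782, 8.6292, -0.3301)

3.678 8.629 -0.330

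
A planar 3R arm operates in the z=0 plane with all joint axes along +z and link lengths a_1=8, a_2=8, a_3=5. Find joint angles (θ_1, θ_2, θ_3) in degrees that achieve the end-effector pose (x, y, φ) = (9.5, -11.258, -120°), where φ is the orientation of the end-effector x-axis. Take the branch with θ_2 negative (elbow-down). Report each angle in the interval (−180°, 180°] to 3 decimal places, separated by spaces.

wrist centre = target − a_3·(cos φ, sin φ) = (12.0000, -6.9279)
cos θ_2 = (191.9954−8²−8²)/(2·8·8) = 0.5000; θ_2 = -60.0024° (elbow-down)
β = atan2(-6.9279,12.0000) = -29.9988°; ψ = atan2(-6.9284,11.9997) = -30.0012°
θ_1 = β − ψ = 0.0024°
θ_3 = φ − θ_1 − θ_2 = -60.0000° (wrapped to (-180°,180°])

0.002 -60.002 -60.000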